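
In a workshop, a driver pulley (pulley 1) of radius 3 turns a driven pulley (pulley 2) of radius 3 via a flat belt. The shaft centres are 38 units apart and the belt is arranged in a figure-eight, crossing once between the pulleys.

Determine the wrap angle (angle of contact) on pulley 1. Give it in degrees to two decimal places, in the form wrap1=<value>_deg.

wrap1=198.17_deg

crossed belt: β = asin((r1+r2)/C) = asin(6/38) = 9.0847°
wrap1 = wrap2 = π + 2β = 198.1694°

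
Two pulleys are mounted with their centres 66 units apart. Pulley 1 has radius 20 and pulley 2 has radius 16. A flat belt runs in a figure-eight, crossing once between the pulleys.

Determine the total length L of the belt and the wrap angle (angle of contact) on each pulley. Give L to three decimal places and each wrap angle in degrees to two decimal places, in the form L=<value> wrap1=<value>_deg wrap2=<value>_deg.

L=265.271 wrap1=246.11_deg wrap2=246.11_deg

crossed belt: β = asin((r1+r2)/C) = asin(36/66) = 33.0557°
wrap1 = wrap2 = π + 2β = 246.1115°
tangent length = C·cosβ = 55.3173
L = (r1+r2)·wrap + 2·C·cosβ = 36·4.2955 + 2·55.3173 = 265.2709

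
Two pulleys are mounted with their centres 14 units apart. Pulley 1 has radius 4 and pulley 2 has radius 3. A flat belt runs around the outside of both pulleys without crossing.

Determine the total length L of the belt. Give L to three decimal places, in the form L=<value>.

L=50.063

open belt: β = asin((r2−r1)/C) = asin(-1/14) = -4.0960°
wrap1 = π − 2β = 188.1921°
wrap2 = π + 2β = 171.8079°
tangent length = C·cosβ = 13.9642
L = r1·wrap1 + r2·wrap2 + 2·C·cosβ = 4·3.2846 + 3·2.9986 + 2·13.9642 = 50.0626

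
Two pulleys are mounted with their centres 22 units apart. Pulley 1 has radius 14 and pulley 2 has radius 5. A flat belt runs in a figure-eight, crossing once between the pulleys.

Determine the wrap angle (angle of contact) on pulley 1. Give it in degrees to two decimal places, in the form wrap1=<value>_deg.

crossed belt: β = asin((r1+r2)/C) = asin(19/22) = 59.7274°
wrap1 = wrap2 = π + 2β = 299.4547°

wrap1=299.45_deg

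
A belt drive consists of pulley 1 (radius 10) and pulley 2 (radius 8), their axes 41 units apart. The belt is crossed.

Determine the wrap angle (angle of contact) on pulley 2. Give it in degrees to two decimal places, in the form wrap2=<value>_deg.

crossed belt: β = asin((r1+r2)/C) = asin(18/41) = 26.0416°
wrap1 = wrap2 = π + 2β = 232.0833°

wrap2=232.08_deg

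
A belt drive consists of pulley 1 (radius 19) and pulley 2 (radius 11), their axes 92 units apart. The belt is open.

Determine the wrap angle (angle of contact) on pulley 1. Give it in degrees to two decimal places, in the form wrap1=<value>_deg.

open belt: β = asin((r2−r1)/C) = asin(-8/92) = -4.9885°
wrap1 = π − 2β = 189.9771°
wrap2 = π + 2β = 170.0229°

wrap1=189.98_deg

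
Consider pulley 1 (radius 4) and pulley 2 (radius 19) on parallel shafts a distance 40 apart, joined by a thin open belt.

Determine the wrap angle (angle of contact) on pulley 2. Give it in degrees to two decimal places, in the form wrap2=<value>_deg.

open belt: β = asin((r2−r1)/C) = asin(15/40) = 22.0243°
wrap1 = π − 2β = 135.9514°
wrap2 = π + 2β = 224.0486°

wrap2=224.05_deg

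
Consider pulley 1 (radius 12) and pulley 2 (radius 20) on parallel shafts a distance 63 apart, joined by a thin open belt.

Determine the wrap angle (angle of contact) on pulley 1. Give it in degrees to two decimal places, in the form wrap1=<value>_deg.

wrap1=165.41_deg

open belt: β = asin((r2−r1)/C) = asin(8/63) = 7.2954°
wrap1 = π − 2β = 165.4093°
wrap2 = π + 2β = 194.5907°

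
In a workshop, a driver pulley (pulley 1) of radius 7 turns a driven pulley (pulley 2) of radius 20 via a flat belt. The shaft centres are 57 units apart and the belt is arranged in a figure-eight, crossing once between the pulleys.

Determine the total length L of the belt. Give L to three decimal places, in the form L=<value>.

crossed belt: β = asin((r1+r2)/C) = asin(27/57) = 28.2737°
wrap1 = wrap2 = π + 2β = 236.5474°
tangent length = C·cosβ = 50.1996
L = (r1+r2)·wrap + 2·C·cosβ = 27·4.1285 + 2·50.1996 = 211.8696

L=211.870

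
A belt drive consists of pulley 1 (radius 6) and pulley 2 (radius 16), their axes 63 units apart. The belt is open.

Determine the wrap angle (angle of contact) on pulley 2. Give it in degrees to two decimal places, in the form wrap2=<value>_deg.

wrap2=198.27_deg

open belt: β = asin((r2−r1)/C) = asin(10/63) = 9.1332°
wrap1 = π − 2β = 161.7336°
wrap2 = π + 2β = 198.2664°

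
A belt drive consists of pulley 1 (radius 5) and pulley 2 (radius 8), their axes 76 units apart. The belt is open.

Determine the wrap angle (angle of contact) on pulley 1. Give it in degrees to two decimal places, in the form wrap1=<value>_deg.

open belt: β = asin((r2−r1)/C) = asin(3/76) = 2.2623°
wrap1 = π − 2β = 175.4755°
wrap2 = π + 2β = 184.5245°

wrap1=175.48_deg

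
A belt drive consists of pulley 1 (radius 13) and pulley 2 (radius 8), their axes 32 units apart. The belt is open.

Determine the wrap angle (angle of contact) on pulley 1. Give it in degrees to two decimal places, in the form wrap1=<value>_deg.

wrap1=197.98_deg

open belt: β = asin((r2−r1)/C) = asin(-5/32) = -8.9893°
wrap1 = π − 2β = 197.9786°
wrap2 = π + 2β = 162.0214°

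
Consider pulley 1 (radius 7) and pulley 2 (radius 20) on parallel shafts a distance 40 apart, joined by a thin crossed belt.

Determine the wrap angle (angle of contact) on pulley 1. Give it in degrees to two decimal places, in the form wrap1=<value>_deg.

wrap1=264.91_deg

crossed belt: β = asin((r1+r2)/C) = asin(27/40) = 42.4542°
wrap1 = wrap2 = π + 2β = 264.9083°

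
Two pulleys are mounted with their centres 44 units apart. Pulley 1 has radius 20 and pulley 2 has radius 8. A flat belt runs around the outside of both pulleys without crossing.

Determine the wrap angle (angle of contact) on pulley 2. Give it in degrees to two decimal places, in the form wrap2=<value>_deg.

open belt: β = asin((r2−r1)/C) = asin(-12/44) = -15.8266°
wrap1 = π − 2β = 211.6532°
wrap2 = π + 2β = 148.3468°

wrap2=148.35_deg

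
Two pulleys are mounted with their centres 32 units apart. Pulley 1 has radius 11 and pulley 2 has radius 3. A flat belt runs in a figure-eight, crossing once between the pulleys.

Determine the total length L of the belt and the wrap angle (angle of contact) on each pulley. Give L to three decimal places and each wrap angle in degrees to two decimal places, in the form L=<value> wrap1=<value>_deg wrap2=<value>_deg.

crossed belt: β = asin((r1+r2)/C) = asin(14/32) = 25.9445°
wrap1 = wrap2 = π + 2β = 231.8890°
tangent length = C·cosβ = 28.7750
L = (r1+r2)·wrap + 2·C·cosβ = 14·4.0472 + 2·28.7750 = 114.2111

L=114.211 wrap1=231.89_deg wrap2=231.89_deg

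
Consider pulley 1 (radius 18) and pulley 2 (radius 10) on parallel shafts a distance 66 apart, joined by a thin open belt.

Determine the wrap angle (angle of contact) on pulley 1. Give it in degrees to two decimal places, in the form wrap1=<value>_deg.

wrap1=193.92_deg

open belt: β = asin((r2−r1)/C) = asin(-8/66) = -6.9621°
wrap1 = π − 2β = 193.9241°
wrap2 = π + 2β = 166.0759°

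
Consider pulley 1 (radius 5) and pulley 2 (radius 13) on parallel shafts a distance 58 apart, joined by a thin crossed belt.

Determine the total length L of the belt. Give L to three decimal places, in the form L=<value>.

crossed belt: β = asin((r1+r2)/C) = asin(18/58) = 18.0800°
wrap1 = wrap2 = π + 2β = 216.1600°
tangent length = C·cosβ = 55.1362
L = (r1+r2)·wrap + 2·C·cosβ = 18·3.7727 + 2·55.1362 = 178.1811

L=178.181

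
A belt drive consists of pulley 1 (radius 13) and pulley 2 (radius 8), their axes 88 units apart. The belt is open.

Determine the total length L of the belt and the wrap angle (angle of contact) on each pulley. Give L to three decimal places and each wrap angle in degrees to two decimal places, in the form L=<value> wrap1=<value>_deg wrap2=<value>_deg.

open belt: β = asin((r2−r1)/C) = asin(-5/88) = -3.2572°
wrap1 = π − 2β = 186.5144°
wrap2 = π + 2β = 173.4856°
tangent length = C·cosβ = 87.8578
L = r1·wrap1 + r2·wrap2 + 2·C·cosβ = 13·3.2553 + 8·3.0279 + 2·87.8578 = 242.2576

L=242.258 wrap1=186.51_deg wrap2=173.49_deg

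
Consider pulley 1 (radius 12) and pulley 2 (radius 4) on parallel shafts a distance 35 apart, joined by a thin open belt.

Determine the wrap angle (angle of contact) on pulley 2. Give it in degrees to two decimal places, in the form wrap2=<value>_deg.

open belt: β = asin((r2−r1)/C) = asin(-8/35) = -13.2130°
wrap1 = π − 2β = 206.4260°
wrap2 = π + 2β = 153.5740°

wrap2=153.57_deg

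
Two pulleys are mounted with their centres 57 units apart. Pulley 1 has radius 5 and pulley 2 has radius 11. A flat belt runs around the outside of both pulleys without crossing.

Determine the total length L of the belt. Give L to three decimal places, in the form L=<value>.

L=164.898

open belt: β = asin((r2−r1)/C) = asin(6/57) = 6.0423°
wrap1 = π − 2β = 167.9153°
wrap2 = π + 2β = 192.0847°
tangent length = C·cosβ = 56.6833
L = r1·wrap1 + r2·wrap2 + 2·C·cosβ = 5·2.9307 + 11·3.3525 + 2·56.6833 = 164.8976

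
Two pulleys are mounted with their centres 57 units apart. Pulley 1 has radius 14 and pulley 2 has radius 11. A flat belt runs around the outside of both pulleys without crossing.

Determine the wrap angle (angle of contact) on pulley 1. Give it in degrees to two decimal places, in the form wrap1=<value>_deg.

open belt: β = asin((r2−r1)/C) = asin(-3/57) = -3.0170°
wrap1 = π − 2β = 186.0339°
wrap2 = π + 2β = 173.9661°

wrap1=186.03_deg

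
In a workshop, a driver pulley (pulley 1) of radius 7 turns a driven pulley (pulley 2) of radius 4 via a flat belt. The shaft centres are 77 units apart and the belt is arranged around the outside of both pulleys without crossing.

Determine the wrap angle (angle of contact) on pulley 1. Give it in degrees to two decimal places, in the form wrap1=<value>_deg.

wrap1=184.47_deg

open belt: β = asin((r2−r1)/C) = asin(-3/77) = -2.2329°
wrap1 = π − 2β = 184.4657°
wrap2 = π + 2β = 175.5343°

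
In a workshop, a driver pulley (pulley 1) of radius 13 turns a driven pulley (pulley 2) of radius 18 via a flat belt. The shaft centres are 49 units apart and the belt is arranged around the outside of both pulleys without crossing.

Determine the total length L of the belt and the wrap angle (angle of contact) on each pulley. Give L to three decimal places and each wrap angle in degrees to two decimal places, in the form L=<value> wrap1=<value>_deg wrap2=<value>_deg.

open belt: β = asin((r2−r1)/C) = asin(5/49) = 5.8567°
wrap1 = π − 2β = 168.2866°
wrap2 = π + 2β = 191.7134°
tangent length = C·cosβ = 48.7442
L = r1·wrap1 + r2·wrap2 + 2·C·cosβ = 13·2.9372 + 18·3.3460 + 2·48.7442 = 195.9000

L=195.900 wrap1=168.29_deg wrap2=191.71_deg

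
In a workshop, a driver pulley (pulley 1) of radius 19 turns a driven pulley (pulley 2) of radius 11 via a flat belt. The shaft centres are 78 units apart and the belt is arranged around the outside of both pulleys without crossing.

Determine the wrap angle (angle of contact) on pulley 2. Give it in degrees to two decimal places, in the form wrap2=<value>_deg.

open belt: β = asin((r2−r1)/C) = asin(-8/78) = -5.8868°
wrap1 = π − 2β = 191.7737°
wrap2 = π + 2β = 168.2263°

wrap2=168.23_deg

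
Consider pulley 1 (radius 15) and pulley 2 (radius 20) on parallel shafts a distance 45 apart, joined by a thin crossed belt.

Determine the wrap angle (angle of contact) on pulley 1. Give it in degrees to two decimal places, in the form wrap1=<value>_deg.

wrap1=282.12_deg

crossed belt: β = asin((r1+r2)/C) = asin(35/45) = 51.0576°
wrap1 = wrap2 = π + 2β = 282.1151°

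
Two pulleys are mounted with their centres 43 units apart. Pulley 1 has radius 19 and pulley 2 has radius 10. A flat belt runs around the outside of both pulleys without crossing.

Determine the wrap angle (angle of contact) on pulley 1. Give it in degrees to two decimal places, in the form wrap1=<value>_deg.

open belt: β = asin((r2−r1)/C) = asin(-9/43) = -12.0815°
wrap1 = π − 2β = 204.1629°
wrap2 = π + 2β = 155.8371°

wrap1=204.16_deg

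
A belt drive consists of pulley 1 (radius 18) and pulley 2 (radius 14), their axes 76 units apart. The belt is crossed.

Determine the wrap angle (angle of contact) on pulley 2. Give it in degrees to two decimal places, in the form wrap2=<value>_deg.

wrap2=229.80_deg

crossed belt: β = asin((r1+r2)/C) = asin(32/76) = 24.9011°
wrap1 = wrap2 = π + 2β = 229.8021°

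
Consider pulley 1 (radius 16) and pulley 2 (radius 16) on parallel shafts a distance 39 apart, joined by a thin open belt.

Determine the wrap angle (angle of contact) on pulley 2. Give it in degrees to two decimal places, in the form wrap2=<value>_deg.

open belt: β = asin((r2−r1)/C) = asin(0/39) = 0.0000°
wrap1 = π − 2β = 180.0000°
wrap2 = π + 2β = 180.0000°

wrap2=180.00_deg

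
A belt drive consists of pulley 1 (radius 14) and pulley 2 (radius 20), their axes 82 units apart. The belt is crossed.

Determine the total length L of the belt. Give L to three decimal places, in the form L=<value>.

L=285.125

crossed belt: β = asin((r1+r2)/C) = asin(34/82) = 24.4963°
wrap1 = wrap2 = π + 2β = 228.9926°
tangent length = C·cosβ = 74.6190
L = (r1+r2)·wrap + 2·C·cosβ = 34·3.9967 + 2·74.6190 = 285.1250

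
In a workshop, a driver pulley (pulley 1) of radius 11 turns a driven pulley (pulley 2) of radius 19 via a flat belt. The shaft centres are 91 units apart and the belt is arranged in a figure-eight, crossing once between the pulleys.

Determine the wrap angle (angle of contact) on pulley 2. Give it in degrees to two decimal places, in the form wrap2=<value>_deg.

wrap2=218.50_deg

crossed belt: β = asin((r1+r2)/C) = asin(30/91) = 19.2488°
wrap1 = wrap2 = π + 2β = 218.4975°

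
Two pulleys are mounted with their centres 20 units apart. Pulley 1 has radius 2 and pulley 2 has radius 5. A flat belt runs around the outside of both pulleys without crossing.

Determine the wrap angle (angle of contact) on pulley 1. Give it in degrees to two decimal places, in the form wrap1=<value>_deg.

wrap1=162.75_deg

open belt: β = asin((r2−r1)/C) = asin(3/20) = 8.6269°
wrap1 = π − 2β = 162.7461°
wrap2 = π + 2β = 197.2539°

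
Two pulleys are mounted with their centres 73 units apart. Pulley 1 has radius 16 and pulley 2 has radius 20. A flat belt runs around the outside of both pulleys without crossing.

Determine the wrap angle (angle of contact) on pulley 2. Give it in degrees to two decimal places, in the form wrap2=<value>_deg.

wrap2=186.28_deg

open belt: β = asin((r2−r1)/C) = asin(4/73) = 3.1411°
wrap1 = π − 2β = 173.7179°
wrap2 = π + 2β = 186.2821°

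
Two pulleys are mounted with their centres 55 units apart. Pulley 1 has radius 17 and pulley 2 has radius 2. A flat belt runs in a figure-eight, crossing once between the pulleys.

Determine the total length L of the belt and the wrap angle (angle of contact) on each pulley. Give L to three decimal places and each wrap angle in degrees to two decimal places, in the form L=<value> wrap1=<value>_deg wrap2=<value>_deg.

L=176.322 wrap1=220.42_deg wrap2=220.42_deg

crossed belt: β = asin((r1+r2)/C) = asin(19/55) = 20.2095°
wrap1 = wrap2 = π + 2β = 220.4191°
tangent length = C·cosβ = 51.6140
L = (r1+r2)·wrap + 2·C·cosβ = 19·3.8470 + 2·51.6140 = 176.3216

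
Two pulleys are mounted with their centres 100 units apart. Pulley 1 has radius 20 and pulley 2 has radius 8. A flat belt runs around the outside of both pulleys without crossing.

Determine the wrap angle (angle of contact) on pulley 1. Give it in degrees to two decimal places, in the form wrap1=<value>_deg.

open belt: β = asin((r2−r1)/C) = asin(-12/100) = -6.8921°
wrap1 = π − 2β = 193.7842°
wrap2 = π + 2β = 166.2158°

wrap1=193.78_deg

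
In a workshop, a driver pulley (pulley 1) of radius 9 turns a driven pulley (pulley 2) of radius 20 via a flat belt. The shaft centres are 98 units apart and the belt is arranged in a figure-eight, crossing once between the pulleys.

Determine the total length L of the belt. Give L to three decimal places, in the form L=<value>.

crossed belt: β = asin((r1+r2)/C) = asin(29/98) = 17.2126°
wrap1 = wrap2 = π + 2β = 214.4252°
tangent length = C·cosβ = 93.6109
L = (r1+r2)·wrap + 2·C·cosβ = 29·3.7424 + 2·93.6109 = 295.7522

L=295.752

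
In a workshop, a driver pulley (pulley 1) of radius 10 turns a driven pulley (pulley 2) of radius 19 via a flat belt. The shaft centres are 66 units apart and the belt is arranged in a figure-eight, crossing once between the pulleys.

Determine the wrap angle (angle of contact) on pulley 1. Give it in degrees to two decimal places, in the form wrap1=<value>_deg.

wrap1=232.13_deg

crossed belt: β = asin((r1+r2)/C) = asin(29/66) = 26.0652°
wrap1 = wrap2 = π + 2β = 232.1304°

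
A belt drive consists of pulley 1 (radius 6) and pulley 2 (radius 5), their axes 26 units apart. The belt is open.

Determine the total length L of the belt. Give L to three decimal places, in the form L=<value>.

L=86.596

open belt: β = asin((r2−r1)/C) = asin(-1/26) = -2.2042°
wrap1 = π − 2β = 184.4085°
wrap2 = π + 2β = 175.5915°
tangent length = C·cosβ = 25.9808
L = r1·wrap1 + r2·wrap2 + 2·C·cosβ = 6·3.2185 + 5·3.0647 + 2·25.9808 = 86.5960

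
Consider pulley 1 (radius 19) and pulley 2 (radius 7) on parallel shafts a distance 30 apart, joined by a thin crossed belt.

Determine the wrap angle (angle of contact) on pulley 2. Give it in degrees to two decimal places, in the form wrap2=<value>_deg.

wrap2=300.15_deg

crossed belt: β = asin((r1+r2)/C) = asin(26/30) = 60.0736°
wrap1 = wrap2 = π + 2β = 300.1471°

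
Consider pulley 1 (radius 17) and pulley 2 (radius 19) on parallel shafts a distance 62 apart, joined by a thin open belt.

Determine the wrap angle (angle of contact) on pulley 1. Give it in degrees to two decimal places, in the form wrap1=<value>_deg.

wrap1=176.30_deg

open belt: β = asin((r2−r1)/C) = asin(2/62) = 1.8486°
wrap1 = π − 2β = 176.3029°
wrap2 = π + 2β = 183.6971°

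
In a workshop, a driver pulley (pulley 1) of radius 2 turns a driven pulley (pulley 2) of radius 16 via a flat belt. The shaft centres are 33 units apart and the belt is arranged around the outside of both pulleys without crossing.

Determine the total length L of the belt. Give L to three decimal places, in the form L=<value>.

open belt: β = asin((r2−r1)/C) = asin(14/33) = 25.1027°
wrap1 = π − 2β = 129.7946°
wrap2 = π + 2β = 230.2054°
tangent length = C·cosβ = 29.8831
L = r1·wrap1 + r2·wrap2 + 2·C·cosβ = 2·2.2653 + 16·4.0178 + 2·29.8831 = 128.5824

L=128.582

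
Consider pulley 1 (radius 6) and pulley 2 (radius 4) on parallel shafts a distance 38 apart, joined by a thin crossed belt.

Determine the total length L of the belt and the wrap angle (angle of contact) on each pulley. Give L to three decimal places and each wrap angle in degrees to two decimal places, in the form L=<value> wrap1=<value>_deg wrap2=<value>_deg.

L=110.063 wrap1=210.52_deg wrap2=210.52_deg

crossed belt: β = asin((r1+r2)/C) = asin(10/38) = 15.2575°
wrap1 = wrap2 = π + 2β = 210.5150°
tangent length = C·cosβ = 36.6606
L = (r1+r2)·wrap + 2·C·cosβ = 10·3.6742 + 2·36.6606 = 110.0630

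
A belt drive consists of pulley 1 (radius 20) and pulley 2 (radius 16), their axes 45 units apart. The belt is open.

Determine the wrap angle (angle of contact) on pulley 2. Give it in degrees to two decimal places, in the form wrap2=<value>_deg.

wrap2=169.80_deg

open belt: β = asin((r2−r1)/C) = asin(-4/45) = -5.0997°
wrap1 = π − 2β = 190.1994°
wrap2 = π + 2β = 169.8006°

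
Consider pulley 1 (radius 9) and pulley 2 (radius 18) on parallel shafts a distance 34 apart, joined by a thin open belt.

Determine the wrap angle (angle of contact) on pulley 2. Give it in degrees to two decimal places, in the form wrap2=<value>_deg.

open belt: β = asin((r2−r1)/C) = asin(9/34) = 15.3495°
wrap1 = π − 2β = 149.3010°
wrap2 = π + 2β = 210.6990°

wrap2=210.70_deg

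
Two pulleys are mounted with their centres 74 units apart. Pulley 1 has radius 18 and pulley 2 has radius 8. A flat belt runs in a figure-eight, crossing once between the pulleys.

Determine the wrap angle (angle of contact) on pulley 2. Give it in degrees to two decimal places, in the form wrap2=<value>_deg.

crossed belt: β = asin((r1+r2)/C) = asin(26/74) = 20.5700°
wrap1 = wrap2 = π + 2β = 221.1400°

wrap2=221.14_deg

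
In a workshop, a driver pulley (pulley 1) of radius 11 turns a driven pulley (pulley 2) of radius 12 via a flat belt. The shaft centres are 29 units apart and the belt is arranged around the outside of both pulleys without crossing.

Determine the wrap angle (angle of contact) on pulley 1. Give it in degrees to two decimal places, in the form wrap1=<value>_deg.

wrap1=176.05_deg

open belt: β = asin((r2−r1)/C) = asin(1/29) = 1.9761°
wrap1 = π − 2β = 176.0478°
wrap2 = π + 2β = 183.9522°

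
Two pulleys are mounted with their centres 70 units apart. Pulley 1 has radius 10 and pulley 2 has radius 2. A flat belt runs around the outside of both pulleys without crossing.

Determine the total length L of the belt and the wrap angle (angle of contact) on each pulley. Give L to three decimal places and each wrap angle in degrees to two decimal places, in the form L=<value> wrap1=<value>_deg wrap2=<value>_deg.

L=178.614 wrap1=193.12_deg wrap2=166.88_deg

open belt: β = asin((r2−r1)/C) = asin(-8/70) = -6.5624°
wrap1 = π − 2β = 193.1249°
wrap2 = π + 2β = 166.8751°
tangent length = C·cosβ = 69.5414
L = r1·wrap1 + r2·wrap2 + 2·C·cosβ = 10·3.3707 + 2·2.9125 + 2·69.5414 = 178.6144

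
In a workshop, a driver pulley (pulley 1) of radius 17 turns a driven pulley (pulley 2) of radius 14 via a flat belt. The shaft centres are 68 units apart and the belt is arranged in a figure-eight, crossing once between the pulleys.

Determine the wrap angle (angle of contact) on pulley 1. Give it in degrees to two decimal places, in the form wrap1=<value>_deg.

wrap1=234.24_deg

crossed belt: β = asin((r1+r2)/C) = asin(31/68) = 27.1217°
wrap1 = wrap2 = π + 2β = 234.2434°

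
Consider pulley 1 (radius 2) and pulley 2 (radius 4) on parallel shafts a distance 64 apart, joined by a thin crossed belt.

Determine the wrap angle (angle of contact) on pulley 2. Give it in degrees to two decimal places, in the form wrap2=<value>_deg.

wrap2=190.76_deg

crossed belt: β = asin((r1+r2)/C) = asin(6/64) = 5.3794°
wrap1 = wrap2 = π + 2β = 190.7588°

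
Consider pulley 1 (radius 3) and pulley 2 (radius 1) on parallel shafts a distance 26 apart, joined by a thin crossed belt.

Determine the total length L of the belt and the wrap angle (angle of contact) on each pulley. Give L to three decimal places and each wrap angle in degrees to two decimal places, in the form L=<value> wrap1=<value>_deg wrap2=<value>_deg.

L=65.183 wrap1=197.70_deg wrap2=197.70_deg

crossed belt: β = asin((r1+r2)/C) = asin(4/26) = 8.8499°
wrap1 = wrap2 = π + 2β = 197.6998°
tangent length = C·cosβ = 25.6905
L = (r1+r2)·wrap + 2·C·cosβ = 4·3.4505 + 2·25.6905 = 65.1830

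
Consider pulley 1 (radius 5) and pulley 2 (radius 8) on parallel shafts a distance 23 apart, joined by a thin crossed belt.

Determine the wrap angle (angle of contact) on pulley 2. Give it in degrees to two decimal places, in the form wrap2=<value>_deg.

wrap2=248.83_deg

crossed belt: β = asin((r1+r2)/C) = asin(13/23) = 34.4174°
wrap1 = wrap2 = π + 2β = 248.8348°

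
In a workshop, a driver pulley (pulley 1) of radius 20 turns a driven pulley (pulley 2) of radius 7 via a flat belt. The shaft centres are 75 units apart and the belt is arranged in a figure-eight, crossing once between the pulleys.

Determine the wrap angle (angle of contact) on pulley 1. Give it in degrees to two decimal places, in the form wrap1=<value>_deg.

wrap1=222.20_deg

crossed belt: β = asin((r1+r2)/C) = asin(27/75) = 21.1002°
wrap1 = wrap2 = π + 2β = 222.2004°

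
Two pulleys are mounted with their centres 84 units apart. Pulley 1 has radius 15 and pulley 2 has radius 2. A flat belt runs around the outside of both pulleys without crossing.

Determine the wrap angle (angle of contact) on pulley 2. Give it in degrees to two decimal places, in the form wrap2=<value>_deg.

wrap2=162.19_deg

open belt: β = asin((r2−r1)/C) = asin(-13/84) = -8.9030°
wrap1 = π − 2β = 197.8060°
wrap2 = π + 2β = 162.1940°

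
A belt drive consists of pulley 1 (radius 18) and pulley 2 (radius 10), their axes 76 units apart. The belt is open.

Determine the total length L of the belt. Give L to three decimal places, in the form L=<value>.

open belt: β = asin((r2−r1)/C) = asin(-8/76) = -6.0423°
wrap1 = π − 2β = 192.0847°
wrap2 = π + 2β = 167.9153°
tangent length = C·cosβ = 75.5778
L = r1·wrap1 + r2·wrap2 + 2·C·cosβ = 18·3.3525 + 10·2.9307 + 2·75.5778 = 240.8075

L=240.807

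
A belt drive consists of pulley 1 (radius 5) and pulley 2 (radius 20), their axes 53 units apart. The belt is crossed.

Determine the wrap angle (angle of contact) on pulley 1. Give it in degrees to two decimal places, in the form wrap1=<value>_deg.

wrap1=236.29_deg

crossed belt: β = asin((r1+r2)/C) = asin(25/53) = 28.1446°
wrap1 = wrap2 = π + 2β = 236.2892°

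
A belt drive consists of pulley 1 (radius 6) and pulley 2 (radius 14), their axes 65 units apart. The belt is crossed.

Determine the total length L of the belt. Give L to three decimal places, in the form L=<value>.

L=199.036

crossed belt: β = asin((r1+r2)/C) = asin(20/65) = 17.9202°
wrap1 = wrap2 = π + 2β = 215.8404°
tangent length = C·cosβ = 61.8466
L = (r1+r2)·wrap + 2·C·cosβ = 20·3.7671 + 2·61.8466 = 199.0357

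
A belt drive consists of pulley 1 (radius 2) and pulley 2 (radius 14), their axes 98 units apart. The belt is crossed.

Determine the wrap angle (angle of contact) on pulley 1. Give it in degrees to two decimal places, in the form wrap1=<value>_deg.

wrap1=198.79_deg

crossed belt: β = asin((r1+r2)/C) = asin(16/98) = 9.3965°
wrap1 = wrap2 = π + 2β = 198.7930°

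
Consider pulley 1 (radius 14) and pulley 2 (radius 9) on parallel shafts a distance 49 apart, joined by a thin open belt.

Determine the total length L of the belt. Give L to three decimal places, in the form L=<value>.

L=170.767

open belt: β = asin((r2−r1)/C) = asin(-5/49) = -5.8567°
wrap1 = π − 2β = 191.7134°
wrap2 = π + 2β = 168.2866°
tangent length = C·cosβ = 48.7442
L = r1·wrap1 + r2·wrap2 + 2·C·cosβ = 14·3.3460 + 9·2.9372 + 2·48.7442 = 170.7673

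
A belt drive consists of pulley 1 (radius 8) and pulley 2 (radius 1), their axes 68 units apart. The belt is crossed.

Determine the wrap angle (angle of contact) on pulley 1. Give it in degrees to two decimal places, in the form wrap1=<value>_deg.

wrap1=195.21_deg

crossed belt: β = asin((r1+r2)/C) = asin(9/68) = 7.6056°
wrap1 = wrap2 = π + 2β = 195.2112°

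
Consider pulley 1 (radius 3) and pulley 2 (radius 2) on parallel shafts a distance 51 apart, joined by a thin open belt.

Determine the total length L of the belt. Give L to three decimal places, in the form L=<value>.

L=117.728

open belt: β = asin((r2−r1)/C) = asin(-1/51) = -1.1235°
wrap1 = π − 2β = 182.2470°
wrap2 = π + 2β = 177.7530°
tangent length = C·cosβ = 50.9902
L = r1·wrap1 + r2·wrap2 + 2·C·cosβ = 3·3.1808 + 2·3.1024 + 2·50.9902 = 117.7276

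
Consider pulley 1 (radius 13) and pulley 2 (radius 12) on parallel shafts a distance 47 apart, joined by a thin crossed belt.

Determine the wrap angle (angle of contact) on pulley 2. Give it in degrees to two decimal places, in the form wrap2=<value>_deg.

crossed belt: β = asin((r1+r2)/C) = asin(25/47) = 32.1349°
wrap1 = wrap2 = π + 2β = 244.2699°

wrap2=244.27_deg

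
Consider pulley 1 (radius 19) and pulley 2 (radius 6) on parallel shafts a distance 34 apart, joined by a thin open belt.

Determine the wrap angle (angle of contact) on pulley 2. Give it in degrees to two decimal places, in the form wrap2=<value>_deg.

open belt: β = asin((r2−r1)/C) = asin(-13/34) = -22.4795°
wrap1 = π − 2β = 224.9590°
wrap2 = π + 2β = 135.0410°

wrap2=135.04_deg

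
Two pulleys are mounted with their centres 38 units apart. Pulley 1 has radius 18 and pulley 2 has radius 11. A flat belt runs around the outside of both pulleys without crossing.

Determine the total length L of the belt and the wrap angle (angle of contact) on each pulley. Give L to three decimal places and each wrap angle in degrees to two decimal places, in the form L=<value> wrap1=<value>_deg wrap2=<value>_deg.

open belt: β = asin((r2−r1)/C) = asin(-7/38) = -10.6151°
wrap1 = π − 2β = 201.2302°
wrap2 = π + 2β = 158.7698°
tangent length = C·cosβ = 37.3497
L = r1·wrap1 + r2·wrap2 + 2·C·cosβ = 18·3.5121 + 11·2.7711 + 2·37.3497 = 168.3993

L=168.399 wrap1=201.23_deg wrap2=158.77_deg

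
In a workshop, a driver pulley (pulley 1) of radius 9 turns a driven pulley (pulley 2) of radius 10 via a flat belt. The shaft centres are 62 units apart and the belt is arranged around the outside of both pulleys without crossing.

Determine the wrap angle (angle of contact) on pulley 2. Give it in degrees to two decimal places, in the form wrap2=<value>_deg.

open belt: β = asin((r2−r1)/C) = asin(1/62) = 0.9242°
wrap1 = π − 2β = 178.1517°
wrap2 = π + 2β = 181.8483°

wrap2=181.85_deg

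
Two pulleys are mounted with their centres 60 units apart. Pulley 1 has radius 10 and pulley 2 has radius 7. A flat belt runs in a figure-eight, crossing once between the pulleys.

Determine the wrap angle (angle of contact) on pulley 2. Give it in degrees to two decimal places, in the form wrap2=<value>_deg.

crossed belt: β = asin((r1+r2)/C) = asin(17/60) = 16.4592°
wrap1 = wrap2 = π + 2β = 212.9185°

wrap2=212.92_deg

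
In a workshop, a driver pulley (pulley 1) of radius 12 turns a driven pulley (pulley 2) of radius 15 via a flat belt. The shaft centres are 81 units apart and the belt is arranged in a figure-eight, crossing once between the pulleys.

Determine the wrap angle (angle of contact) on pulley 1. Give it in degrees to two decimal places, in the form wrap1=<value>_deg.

wrap1=218.94_deg

crossed belt: β = asin((r1+r2)/C) = asin(27/81) = 19.4712°
wrap1 = wrap2 = π + 2β = 218.9424°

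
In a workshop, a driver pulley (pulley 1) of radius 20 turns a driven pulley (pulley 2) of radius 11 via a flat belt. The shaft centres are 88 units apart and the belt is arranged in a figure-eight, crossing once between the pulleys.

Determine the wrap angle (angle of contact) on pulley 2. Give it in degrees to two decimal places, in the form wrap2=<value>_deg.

wrap2=221.25_deg

crossed belt: β = asin((r1+r2)/C) = asin(31/88) = 20.6264°
wrap1 = wrap2 = π + 2β = 221.2528°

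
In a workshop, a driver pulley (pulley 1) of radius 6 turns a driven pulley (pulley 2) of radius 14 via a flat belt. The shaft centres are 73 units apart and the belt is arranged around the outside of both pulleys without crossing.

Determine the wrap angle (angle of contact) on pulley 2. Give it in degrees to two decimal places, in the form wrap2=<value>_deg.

wrap2=192.58_deg

open belt: β = asin((r2−r1)/C) = asin(8/73) = 6.2916°
wrap1 = π − 2β = 167.4167°
wrap2 = π + 2β = 192.5833°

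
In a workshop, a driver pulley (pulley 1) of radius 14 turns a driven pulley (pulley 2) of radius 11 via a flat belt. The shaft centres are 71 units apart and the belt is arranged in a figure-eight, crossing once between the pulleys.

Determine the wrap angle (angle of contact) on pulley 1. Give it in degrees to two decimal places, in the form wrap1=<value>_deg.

wrap1=221.23_deg

crossed belt: β = asin((r1+r2)/C) = asin(25/71) = 20.6166°
wrap1 = wrap2 = π + 2β = 221.2332°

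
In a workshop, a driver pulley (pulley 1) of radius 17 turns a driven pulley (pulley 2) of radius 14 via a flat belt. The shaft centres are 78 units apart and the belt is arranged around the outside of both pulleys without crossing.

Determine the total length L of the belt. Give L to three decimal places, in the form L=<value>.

L=253.505

open belt: β = asin((r2−r1)/C) = asin(-3/78) = -2.2042°
wrap1 = π − 2β = 184.4085°
wrap2 = π + 2β = 175.5915°
tangent length = C·cosβ = 77.9423
L = r1·wrap1 + r2·wrap2 + 2·C·cosβ = 17·3.2185 + 14·3.0647 + 2·77.9423 = 253.5048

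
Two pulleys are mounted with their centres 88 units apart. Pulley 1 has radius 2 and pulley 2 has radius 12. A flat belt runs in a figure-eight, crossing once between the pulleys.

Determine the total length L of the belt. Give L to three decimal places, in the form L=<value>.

L=222.214

crossed belt: β = asin((r1+r2)/C) = asin(14/88) = 9.1541°
wrap1 = wrap2 = π + 2β = 198.3083°
tangent length = C·cosβ = 86.8792
L = (r1+r2)·wrap + 2·C·cosβ = 14·3.4611 + 2·86.8792 = 222.2143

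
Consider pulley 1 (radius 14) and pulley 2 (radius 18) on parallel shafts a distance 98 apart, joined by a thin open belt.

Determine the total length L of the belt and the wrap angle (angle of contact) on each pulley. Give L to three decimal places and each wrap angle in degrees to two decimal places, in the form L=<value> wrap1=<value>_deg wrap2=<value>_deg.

L=296.694 wrap1=175.32_deg wrap2=184.68_deg

open belt: β = asin((r2−r1)/C) = asin(4/98) = 2.3393°
wrap1 = π − 2β = 175.3215°
wrap2 = π + 2β = 184.6785°
tangent length = C·cosβ = 97.9183
L = r1·wrap1 + r2·wrap2 + 2·C·cosβ = 14·3.0599 + 18·3.2232 + 2·97.9183 = 296.6943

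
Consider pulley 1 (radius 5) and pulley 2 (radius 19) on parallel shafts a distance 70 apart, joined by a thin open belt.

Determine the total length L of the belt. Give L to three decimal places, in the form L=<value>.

open belt: β = asin((r2−r1)/C) = asin(14/70) = 11.5370°
wrap1 = π − 2β = 156.9261°
wrap2 = π + 2β = 203.0739°
tangent length = C·cosβ = 68.5857
L = r1·wrap1 + r2·wrap2 + 2·C·cosβ = 5·2.7389 + 19·3.5443 + 2·68.5857 = 218.2077

L=218.208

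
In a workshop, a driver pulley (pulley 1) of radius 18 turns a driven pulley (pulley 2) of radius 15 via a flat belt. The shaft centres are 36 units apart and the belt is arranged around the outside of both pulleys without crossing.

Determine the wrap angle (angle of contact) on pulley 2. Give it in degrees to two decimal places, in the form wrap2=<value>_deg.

open belt: β = asin((r2−r1)/C) = asin(-3/36) = -4.7802°
wrap1 = π − 2β = 189.5604°
wrap2 = π + 2β = 170.4396°

wrap2=170.44_deg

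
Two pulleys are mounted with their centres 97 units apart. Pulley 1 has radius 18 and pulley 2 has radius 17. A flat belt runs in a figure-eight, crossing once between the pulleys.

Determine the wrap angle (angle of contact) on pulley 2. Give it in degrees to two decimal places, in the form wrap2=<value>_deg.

wrap2=222.30_deg

crossed belt: β = asin((r1+r2)/C) = asin(35/97) = 21.1509°
wrap1 = wrap2 = π + 2β = 222.3017°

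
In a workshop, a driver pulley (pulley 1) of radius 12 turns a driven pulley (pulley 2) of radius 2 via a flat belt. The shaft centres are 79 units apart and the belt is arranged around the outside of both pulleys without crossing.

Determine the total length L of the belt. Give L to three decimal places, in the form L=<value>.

L=203.250

open belt: β = asin((r2−r1)/C) = asin(-10/79) = -7.2721°
wrap1 = π − 2β = 194.5443°
wrap2 = π + 2β = 165.4557°
tangent length = C·cosβ = 78.3645
L = r1·wrap1 + r2·wrap2 + 2·C·cosβ = 12·3.3954 + 2·2.8877 + 2·78.3645 = 203.2498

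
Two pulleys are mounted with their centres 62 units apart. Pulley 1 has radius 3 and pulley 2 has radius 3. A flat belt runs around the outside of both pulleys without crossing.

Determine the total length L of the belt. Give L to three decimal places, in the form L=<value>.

open belt: β = asin((r2−r1)/C) = asin(0/62) = 0.0000°
wrap1 = π − 2β = 180.0000°
wrap2 = π + 2β = 180.0000°
tangent length = C·cosβ = 62.0000
L = r1·wrap1 + r2·wrap2 + 2·C·cosβ = 3·3.1416 + 3·3.1416 + 2·62.0000 = 142.8496

L=142.850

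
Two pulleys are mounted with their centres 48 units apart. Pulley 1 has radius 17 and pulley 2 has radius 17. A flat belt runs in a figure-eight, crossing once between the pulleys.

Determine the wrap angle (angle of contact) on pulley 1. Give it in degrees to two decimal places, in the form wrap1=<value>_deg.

wrap1=270.20_deg

crossed belt: β = asin((r1+r2)/C) = asin(34/48) = 45.0995°
wrap1 = wrap2 = π + 2β = 270.1989°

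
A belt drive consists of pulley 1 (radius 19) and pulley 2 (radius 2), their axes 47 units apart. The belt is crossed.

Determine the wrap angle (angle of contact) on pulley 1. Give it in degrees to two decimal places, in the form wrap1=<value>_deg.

crossed belt: β = asin((r1+r2)/C) = asin(21/47) = 26.5391°
wrap1 = wrap2 = π + 2β = 233.0782°

wrap1=233.08_deg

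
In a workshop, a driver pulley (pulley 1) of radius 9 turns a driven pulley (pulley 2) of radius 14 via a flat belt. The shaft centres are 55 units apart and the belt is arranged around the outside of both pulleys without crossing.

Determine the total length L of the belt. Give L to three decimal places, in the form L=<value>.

open belt: β = asin((r2−r1)/C) = asin(5/55) = 5.2159°
wrap1 = π − 2β = 169.5682°
wrap2 = π + 2β = 190.4318°
tangent length = C·cosβ = 54.7723
L = r1·wrap1 + r2·wrap2 + 2·C·cosβ = 9·2.9595 + 14·3.3237 + 2·54.7723 = 182.7115

L=182.711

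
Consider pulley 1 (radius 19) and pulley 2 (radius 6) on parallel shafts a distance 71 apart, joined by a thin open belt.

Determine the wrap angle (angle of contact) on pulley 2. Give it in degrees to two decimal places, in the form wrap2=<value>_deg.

wrap2=158.90_deg

open belt: β = asin((r2−r1)/C) = asin(-13/71) = -10.5503°
wrap1 = π − 2β = 201.1006°
wrap2 = π + 2β = 158.8994°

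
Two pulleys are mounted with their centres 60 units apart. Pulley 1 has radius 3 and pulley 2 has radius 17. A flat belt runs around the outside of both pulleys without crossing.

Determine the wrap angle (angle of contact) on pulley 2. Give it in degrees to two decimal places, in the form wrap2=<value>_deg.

wrap2=206.99_deg

open belt: β = asin((r2−r1)/C) = asin(14/60) = 13.4934°
wrap1 = π − 2β = 153.0132°
wrap2 = π + 2β = 206.9868°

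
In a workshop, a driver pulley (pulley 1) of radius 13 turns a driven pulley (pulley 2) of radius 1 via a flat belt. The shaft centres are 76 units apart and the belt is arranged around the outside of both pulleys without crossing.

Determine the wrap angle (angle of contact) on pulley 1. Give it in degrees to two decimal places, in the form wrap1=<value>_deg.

wrap1=198.17_deg

open belt: β = asin((r2−r1)/C) = asin(-12/76) = -9.0847°
wrap1 = π − 2β = 198.1694°
wrap2 = π + 2β = 161.8306°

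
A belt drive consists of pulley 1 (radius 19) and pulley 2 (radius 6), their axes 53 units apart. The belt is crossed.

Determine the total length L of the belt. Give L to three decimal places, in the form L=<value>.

L=196.567

crossed belt: β = asin((r1+r2)/C) = asin(25/53) = 28.1446°
wrap1 = wrap2 = π + 2β = 236.2892°
tangent length = C·cosβ = 46.7333
L = (r1+r2)·wrap + 2·C·cosβ = 25·4.1240 + 2·46.7333 = 196.5672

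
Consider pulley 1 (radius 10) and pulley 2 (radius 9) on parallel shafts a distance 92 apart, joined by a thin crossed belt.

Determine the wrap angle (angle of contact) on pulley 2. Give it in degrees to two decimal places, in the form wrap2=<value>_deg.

wrap2=203.84_deg

crossed belt: β = asin((r1+r2)/C) = asin(19/92) = 11.9186°
wrap1 = wrap2 = π + 2β = 203.8372°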